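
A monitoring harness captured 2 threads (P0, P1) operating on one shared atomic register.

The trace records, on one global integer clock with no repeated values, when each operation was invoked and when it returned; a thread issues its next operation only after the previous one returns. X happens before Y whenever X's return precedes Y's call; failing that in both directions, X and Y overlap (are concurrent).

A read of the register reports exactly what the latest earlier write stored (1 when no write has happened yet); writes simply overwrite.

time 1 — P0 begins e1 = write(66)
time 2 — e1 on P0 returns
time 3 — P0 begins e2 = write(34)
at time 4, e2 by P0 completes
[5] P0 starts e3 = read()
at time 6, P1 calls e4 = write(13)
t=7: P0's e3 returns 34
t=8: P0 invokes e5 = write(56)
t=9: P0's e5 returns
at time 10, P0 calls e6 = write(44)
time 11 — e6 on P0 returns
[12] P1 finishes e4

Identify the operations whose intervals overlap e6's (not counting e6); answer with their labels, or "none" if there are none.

concurrent with e6 ([10,11]): every op whose interval crosses 10..11
e1 [1,2]: before
e2 [3,4]: before
e3 [5,7]: before
e4 [6,12]: concurrent
e5 [8,9]: before

e4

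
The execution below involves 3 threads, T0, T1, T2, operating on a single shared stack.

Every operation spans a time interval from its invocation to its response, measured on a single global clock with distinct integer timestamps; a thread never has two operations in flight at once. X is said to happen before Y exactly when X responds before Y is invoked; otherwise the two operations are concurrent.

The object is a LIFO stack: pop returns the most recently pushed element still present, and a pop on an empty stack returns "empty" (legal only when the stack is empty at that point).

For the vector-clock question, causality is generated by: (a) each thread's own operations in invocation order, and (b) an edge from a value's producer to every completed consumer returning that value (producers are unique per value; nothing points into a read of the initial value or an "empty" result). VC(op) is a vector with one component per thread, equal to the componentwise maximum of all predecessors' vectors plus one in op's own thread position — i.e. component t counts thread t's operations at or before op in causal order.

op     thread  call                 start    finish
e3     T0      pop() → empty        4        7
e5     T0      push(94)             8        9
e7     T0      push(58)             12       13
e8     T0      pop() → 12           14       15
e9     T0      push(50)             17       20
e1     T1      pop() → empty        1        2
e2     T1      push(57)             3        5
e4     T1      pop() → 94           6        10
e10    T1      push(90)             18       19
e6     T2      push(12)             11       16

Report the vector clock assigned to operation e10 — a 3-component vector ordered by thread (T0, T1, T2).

invoked at 11, e6 has no predecessors; its own T2 bump gives (0, 0, 1)
invoked at 1, e1 has no predecessors; its own T1 bump gives (0, 1, 0)
invoked at 4, e3 has no predecessors; its own T0 bump gives (1, 0, 0)
VC(e2, invoked at 3): max of VC(e1)=(0, 1, 0), then +1 on thread T1 → (0, 2, 0)
VC(e5, invoked at 8): max of VC(e3)=(1, 0, 0), then +1 on thread T0 → (2, 0, 0)
VC(e7, invoked at 12): max of VC(e5)=(2, 0, 0), then +1 on thread T0 → (3, 0, 0)
VC(e4, invoked at 6): max of VC(e2)=(0, 2, 0), VC(e5)=(2, 0, 0), then +1 on thread T1 → (2, 3, 0)
VC(e8, invoked at 14): max of VC(e6)=(0, 0, 1), VC(e7)=(3, 0, 0), then +1 on thread T0 → (4, 0, 1)
VC(e10, invoked at 18): max of VC(e4)=(2, 3, 0), then +1 on thread T1 → (2, 4, 0)
VC(e9, invoked at 17): max of VC(e8)=(4, 0, 1), then +1 on thread T0 → (5, 0, 1)
target: VC(e10) = (2, 4, 0)

(2, 4, 0)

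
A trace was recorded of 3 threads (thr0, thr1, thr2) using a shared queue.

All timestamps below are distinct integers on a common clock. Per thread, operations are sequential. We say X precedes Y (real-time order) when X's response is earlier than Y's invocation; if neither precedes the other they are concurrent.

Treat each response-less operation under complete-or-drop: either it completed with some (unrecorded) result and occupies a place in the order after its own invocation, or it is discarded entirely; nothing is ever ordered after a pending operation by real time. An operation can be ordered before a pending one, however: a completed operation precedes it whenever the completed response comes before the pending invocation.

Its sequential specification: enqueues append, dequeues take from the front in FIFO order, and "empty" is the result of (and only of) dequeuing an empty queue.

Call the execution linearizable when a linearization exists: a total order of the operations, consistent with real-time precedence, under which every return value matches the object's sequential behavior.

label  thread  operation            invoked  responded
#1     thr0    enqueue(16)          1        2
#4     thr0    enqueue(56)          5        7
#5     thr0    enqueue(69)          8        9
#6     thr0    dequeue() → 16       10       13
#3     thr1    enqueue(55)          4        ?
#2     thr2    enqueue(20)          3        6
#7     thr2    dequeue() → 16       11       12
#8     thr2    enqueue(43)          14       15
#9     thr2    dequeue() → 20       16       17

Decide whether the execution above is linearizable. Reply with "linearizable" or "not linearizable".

the violation lands at event 13, #6's response at time 13: events 1..12 linearize, events 1..13 do not
6 completed operations, 4 real-time-consistent orders — every queue replay fails
no escape via the 1 pending operation (#3): every completion choice fails
for example #1, #2, #4, #5, #6, #7 (pending dropped) fails at step 6: #7 dequeue() → 16 is not legal there
for example #1, #2, #4, #5, #7, #6 (pending dropped) fails at step 6: #6 dequeue() → 16 is not legal there

not linearizable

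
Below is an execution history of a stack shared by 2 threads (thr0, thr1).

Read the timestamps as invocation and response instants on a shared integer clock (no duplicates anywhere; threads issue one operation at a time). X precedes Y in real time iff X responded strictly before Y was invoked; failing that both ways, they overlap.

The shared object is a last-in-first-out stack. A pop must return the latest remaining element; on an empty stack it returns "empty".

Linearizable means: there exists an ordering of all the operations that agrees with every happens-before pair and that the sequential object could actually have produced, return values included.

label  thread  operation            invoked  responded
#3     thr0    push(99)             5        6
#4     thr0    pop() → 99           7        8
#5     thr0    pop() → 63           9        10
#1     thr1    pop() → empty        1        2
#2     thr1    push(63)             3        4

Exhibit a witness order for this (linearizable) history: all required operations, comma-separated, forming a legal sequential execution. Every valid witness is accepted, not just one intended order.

step 1: #1 pop() → empty — stack <>
step 2: #2 push(63) — stack <63>
step 3: #3 push(99) — stack <63,99>
step 4: #4 pop() → 99 — stack <63>
step 5: #5 pop() → 63 — stack <>

#1, #2, #3, #4, #5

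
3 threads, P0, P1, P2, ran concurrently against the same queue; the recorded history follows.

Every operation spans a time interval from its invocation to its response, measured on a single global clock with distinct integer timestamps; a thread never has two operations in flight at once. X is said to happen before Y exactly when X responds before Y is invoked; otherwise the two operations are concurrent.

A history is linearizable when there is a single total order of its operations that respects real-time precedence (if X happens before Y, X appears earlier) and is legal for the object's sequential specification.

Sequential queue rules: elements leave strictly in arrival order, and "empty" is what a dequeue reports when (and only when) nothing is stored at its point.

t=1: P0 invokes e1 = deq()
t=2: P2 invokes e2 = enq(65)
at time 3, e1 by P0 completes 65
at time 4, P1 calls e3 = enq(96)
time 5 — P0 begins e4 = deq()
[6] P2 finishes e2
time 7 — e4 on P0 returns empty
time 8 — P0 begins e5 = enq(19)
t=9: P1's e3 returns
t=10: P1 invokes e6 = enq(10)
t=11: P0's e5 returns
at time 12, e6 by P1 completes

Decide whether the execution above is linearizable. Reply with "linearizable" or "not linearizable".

linearizable

one valid linearization: e2, e1, e4, e3, e5, e6
after step 1 (e2 enq(65)): queue <65>
after step 2 (e1 deq() → 65): queue <>
after step 3 (e4 deq() → empty): queue <>
after step 4 (e3 enq(96)): queue <96>
after step 5 (e5 enq(19)): queue <96,19>
after step 6 (e6 enq(10)): queue <96,19,10>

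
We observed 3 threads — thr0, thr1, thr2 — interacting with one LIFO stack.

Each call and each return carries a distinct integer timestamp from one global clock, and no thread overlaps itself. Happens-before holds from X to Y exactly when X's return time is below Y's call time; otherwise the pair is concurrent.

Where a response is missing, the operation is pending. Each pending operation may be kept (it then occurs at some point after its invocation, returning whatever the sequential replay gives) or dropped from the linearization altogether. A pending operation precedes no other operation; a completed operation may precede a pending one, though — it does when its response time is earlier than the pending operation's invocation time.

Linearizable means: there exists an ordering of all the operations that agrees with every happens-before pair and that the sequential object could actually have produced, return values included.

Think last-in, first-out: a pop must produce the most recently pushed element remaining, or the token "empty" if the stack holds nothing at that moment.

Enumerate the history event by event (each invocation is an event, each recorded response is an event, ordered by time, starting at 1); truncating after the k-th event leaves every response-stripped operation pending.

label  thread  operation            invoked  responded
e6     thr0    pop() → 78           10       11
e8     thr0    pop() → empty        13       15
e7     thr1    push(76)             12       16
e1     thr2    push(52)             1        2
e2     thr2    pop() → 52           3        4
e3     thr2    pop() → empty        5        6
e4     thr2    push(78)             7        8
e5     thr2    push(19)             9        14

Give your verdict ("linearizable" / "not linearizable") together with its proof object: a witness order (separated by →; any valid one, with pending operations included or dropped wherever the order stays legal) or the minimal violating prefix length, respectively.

1. e1 push(52), leaving stack <52>
2. e2 pop() → 52, leaving stack <>
3. e3 pop() → empty, leaving stack <>
4. e4 push(78), leaving stack <78>
5. e6 pop() → 78, leaving stack <>
6. e8 pop() → empty, leaving stack <>
7. e5 push(19), leaving stack <19>
8. e7 push(76), leaving stack <19,76>

linearizable — witness: e1 → e2 → e3 → e4 → e6 → e8 → e5 → e7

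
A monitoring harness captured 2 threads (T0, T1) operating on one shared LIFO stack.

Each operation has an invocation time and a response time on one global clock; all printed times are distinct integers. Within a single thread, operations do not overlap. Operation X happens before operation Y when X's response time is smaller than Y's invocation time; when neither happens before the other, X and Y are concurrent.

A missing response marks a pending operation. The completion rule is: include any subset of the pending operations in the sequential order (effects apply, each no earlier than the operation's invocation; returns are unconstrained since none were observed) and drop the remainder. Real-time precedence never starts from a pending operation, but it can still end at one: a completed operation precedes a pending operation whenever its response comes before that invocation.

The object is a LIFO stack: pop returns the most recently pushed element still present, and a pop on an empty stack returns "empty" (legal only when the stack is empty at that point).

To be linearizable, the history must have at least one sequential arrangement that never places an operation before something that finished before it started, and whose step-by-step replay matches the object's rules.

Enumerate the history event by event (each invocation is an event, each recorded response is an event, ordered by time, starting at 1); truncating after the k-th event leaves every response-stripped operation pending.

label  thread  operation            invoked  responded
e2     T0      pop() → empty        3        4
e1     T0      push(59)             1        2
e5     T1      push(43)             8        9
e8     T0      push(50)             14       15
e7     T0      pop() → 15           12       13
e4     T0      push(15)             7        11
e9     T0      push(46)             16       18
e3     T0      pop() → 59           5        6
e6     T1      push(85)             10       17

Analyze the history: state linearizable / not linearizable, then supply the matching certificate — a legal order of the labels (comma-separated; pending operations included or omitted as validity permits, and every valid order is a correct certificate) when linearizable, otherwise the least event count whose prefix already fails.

through event 3 a valid linearization exists; event 4 (e2 responding at time 4) ends that
one real-time candidate order over the 2 completed operations — the LIFO stack replay rejects it
e.g. e1, e2: illegal at step 2, since e2 pop() → empty cannot apply there

not linearizable — minimal violating prefix: 4 events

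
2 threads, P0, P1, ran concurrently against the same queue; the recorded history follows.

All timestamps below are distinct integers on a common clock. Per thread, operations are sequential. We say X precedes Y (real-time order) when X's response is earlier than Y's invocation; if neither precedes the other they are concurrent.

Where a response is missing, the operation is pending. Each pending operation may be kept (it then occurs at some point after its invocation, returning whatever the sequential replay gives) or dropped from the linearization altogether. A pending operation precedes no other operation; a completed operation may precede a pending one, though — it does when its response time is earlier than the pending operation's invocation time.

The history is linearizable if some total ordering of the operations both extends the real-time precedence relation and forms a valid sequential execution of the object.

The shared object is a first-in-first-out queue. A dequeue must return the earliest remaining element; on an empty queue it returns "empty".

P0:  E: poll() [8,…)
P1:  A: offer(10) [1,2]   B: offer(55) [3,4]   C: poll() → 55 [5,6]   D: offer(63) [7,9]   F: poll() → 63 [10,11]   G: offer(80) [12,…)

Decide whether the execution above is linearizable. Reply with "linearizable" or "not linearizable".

events 1..5 are fine; event 6 — the response of C at time 6 — makes the prefix non-linearizable
the sole real-time-consistent order of 3 completed operations fails the queue replay
one such order, A, B, C, breaks at step 3 where C poll() → 55 is illegal

not linearizable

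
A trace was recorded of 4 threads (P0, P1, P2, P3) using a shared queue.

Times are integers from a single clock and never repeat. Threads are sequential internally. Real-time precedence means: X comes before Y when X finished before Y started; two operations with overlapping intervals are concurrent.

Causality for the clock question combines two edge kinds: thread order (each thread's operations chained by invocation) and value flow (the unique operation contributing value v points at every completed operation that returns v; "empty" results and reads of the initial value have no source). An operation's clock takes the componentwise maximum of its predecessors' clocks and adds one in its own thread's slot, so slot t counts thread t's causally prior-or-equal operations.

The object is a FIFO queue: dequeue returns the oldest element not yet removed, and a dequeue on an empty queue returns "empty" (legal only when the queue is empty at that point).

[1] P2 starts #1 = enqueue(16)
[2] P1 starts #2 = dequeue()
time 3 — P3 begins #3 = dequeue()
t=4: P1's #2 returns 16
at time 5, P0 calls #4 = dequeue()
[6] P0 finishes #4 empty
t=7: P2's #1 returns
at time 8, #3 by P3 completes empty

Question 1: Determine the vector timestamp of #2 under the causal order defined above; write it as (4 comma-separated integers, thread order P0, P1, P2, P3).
Answer: (0, 1, 1, 0)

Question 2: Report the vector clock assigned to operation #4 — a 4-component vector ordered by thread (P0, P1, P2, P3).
Answer: (1, 0, 0, 0)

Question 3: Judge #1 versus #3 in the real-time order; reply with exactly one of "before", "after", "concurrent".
Answer: concurrent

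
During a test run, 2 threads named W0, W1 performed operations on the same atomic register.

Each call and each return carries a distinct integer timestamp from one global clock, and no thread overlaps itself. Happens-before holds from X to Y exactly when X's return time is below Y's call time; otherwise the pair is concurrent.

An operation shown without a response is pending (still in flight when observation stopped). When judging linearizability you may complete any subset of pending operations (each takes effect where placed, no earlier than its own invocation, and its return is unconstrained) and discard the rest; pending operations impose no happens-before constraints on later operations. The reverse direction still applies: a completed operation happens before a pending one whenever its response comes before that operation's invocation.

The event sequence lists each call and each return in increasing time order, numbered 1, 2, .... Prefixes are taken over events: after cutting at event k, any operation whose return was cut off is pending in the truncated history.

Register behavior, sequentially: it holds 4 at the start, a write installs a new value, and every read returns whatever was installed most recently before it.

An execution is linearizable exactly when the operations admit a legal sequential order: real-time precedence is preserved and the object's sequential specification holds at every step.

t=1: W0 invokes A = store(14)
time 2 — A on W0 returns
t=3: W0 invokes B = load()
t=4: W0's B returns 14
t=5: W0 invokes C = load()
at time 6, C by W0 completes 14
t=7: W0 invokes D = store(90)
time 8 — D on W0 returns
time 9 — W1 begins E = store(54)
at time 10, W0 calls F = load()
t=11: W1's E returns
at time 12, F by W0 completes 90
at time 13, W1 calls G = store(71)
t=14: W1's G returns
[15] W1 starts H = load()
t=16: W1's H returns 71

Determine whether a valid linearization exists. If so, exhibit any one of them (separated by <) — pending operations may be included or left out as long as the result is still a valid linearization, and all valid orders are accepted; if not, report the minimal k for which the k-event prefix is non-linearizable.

after step 1 (A store(14)): value 14
after step 2 (B load() → 14): value 14
after step 3 (C load() → 14): value 14
after step 4 (D store(90)): value 90
after step 5 (F load() → 90): value 90
after step 6 (E store(54)): value 54
after step 7 (G store(71)): value 71
after step 8 (H load() → 71): value 71

linearizable — witness: A < B < C < D < F < E < G < H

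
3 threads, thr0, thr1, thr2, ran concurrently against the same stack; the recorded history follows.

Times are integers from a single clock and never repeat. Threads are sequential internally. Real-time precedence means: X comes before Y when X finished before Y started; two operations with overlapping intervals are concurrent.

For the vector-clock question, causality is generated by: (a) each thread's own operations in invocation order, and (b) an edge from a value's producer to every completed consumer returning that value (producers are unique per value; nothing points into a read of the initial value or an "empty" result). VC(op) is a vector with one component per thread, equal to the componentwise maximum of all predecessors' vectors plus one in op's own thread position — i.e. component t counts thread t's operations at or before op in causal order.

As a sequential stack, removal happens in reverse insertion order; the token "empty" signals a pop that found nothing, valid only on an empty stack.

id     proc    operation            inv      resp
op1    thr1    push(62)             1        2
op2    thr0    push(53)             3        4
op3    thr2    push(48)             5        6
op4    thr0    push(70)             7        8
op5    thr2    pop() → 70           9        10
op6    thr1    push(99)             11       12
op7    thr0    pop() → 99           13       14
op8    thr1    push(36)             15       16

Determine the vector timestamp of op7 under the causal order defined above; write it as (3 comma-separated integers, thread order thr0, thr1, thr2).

VC(op3, invoked at 5): no causal predecessors; +1 on thr2 → (0, 0, 1)
VC(op1, invoked at 1): no causal predecessors; +1 on thr1 → (0, 1, 0)
VC(op2, invoked at 3): no causal predecessors; +1 on thr0 → (1, 0, 0)
invoked at 11, op6 merges VC(op1)=(0, 1, 0) and bumps thr1's slot → (0, 2, 0)
invoked at 7, op4 merges VC(op2)=(1, 0, 0) and bumps thr0's slot → (2, 0, 0)
invoked at 15, op8 merges VC(op6)=(0, 2, 0) and bumps thr1's slot → (0, 3, 0)
invoked at 9, op5 merges VC(op3)=(0, 0, 1), VC(op4)=(2, 0, 0) and bumps thr2's slot → (2, 0, 2)
invoked at 13, op7 merges VC(op4)=(2, 0, 0), VC(op6)=(0, 2, 0) and bumps thr0's slot → (3, 2, 0)
target: VC(op7) = (3, 2, 0)

(3, 2, 0)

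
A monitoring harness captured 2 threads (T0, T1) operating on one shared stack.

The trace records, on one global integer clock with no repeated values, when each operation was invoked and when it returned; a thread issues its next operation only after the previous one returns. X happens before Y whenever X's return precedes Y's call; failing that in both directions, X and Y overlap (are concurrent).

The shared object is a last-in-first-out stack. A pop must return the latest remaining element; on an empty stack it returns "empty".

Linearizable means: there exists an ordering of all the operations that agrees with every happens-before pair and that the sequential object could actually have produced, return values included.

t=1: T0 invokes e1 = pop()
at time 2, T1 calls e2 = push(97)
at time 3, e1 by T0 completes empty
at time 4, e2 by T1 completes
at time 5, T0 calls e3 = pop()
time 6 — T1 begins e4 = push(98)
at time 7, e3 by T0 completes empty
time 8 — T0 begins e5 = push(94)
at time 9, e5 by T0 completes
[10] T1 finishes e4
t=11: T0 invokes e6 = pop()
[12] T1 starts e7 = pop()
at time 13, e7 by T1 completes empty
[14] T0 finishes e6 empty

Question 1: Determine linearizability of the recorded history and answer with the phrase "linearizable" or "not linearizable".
not linearizable

already the first 7 events (up to e3's response at time 7) admit no linearization; the first 6 still do
real-time-consistent orders of the 3 completed operations: 2 — all fail the stack replay
no escape via the 1 pending operation (e4): every completion choice fails
e.g. e1, e2, e3 (pending dropped): illegal at step 3, since e3 pop() → empty cannot apply there
e.g. e2, e1, e3 (pending dropped): illegal at step 2, since e1 pop() → empty cannot apply there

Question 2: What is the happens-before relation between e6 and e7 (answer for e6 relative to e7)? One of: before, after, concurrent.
Answer: concurrent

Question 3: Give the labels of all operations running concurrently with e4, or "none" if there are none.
Answer: e3, e5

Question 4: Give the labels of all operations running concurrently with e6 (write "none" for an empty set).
Answer: e7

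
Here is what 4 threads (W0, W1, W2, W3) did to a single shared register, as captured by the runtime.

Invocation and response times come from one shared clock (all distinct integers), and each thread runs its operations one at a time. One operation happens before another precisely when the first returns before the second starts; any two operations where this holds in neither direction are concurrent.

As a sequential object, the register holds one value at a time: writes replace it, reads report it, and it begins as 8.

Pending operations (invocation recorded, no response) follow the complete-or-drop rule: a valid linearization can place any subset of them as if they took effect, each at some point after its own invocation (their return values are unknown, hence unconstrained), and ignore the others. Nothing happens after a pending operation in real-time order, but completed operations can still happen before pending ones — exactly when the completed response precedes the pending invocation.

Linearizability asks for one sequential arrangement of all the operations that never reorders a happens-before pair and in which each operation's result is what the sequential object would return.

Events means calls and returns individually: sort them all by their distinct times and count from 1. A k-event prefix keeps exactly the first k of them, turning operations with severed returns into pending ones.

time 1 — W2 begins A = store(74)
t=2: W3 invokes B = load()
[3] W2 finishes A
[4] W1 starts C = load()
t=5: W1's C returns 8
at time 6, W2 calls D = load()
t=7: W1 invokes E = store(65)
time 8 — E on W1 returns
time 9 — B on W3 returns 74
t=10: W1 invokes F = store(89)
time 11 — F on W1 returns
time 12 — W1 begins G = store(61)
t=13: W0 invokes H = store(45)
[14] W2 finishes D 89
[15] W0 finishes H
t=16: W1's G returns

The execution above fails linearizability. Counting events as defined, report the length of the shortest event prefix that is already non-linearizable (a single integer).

5

a valid linearization of events 1..4 exists, for instance A:
after step 1 (A store(74)): value 74
adding event 5 (C responds at 5) leaves no legal real-time order
including or dropping the 1 pending operation (B) in any combination fails
for example A, C (pending dropped) fails at step 2: C load() → 8 is not legal there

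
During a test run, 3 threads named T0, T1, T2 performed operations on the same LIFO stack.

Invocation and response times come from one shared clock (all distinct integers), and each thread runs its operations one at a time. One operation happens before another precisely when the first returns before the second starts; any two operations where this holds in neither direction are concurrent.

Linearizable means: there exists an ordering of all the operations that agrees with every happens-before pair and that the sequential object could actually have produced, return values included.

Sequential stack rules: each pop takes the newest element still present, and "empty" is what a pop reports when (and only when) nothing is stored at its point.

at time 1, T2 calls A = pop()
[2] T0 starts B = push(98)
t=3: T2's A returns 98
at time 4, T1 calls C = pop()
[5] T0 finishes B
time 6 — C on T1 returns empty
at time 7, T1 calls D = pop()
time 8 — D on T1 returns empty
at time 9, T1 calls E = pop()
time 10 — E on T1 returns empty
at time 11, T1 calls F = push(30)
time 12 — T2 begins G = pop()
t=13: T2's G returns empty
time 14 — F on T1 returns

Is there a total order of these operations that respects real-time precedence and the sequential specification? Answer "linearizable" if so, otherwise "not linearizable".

a witness: B, A, C, D, E, G, F
after step 1 (B push(98)): stack <98>
after step 2 (A pop() → 98): stack <>
after step 3 (C pop() → empty): stack <>
after step 4 (D pop() → empty): stack <>
after step 5 (E pop() → empty): stack <>
after step 6 (G pop() → empty): stack <>
after step 7 (F push(30)): stack <30>

linearizable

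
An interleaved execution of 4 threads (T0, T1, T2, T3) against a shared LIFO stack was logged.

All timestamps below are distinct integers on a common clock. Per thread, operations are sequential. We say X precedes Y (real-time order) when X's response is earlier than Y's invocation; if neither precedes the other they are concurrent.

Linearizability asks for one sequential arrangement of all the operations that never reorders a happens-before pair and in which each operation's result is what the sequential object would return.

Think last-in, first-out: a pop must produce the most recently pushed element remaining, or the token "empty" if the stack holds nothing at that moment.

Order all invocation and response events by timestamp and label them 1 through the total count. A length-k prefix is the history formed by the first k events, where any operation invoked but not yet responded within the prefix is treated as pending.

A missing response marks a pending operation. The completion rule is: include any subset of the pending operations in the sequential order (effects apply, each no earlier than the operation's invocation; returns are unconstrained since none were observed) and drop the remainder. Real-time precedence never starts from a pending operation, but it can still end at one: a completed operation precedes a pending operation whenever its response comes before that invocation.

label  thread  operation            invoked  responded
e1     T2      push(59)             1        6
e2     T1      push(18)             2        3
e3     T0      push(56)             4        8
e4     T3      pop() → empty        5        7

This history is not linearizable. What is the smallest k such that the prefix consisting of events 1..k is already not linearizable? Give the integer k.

one valid order for events 1..6 is e1, e2:
after step 1 (e1 push(59)): stack <59>
after step 2 (e2 push(18)): stack <59,18>
include event 7 — e4 responding at 7 — and every candidate order breaks
include/drop combinations of the 1 pending operation (e3) were all tried; none helps
e.g. e1, e2, e4 (pending dropped): illegal at step 3, since e4 pop() → empty cannot apply there
e.g. e2, e1, e4 (pending dropped): illegal at step 3, since e4 pop() → empty cannot apply there

7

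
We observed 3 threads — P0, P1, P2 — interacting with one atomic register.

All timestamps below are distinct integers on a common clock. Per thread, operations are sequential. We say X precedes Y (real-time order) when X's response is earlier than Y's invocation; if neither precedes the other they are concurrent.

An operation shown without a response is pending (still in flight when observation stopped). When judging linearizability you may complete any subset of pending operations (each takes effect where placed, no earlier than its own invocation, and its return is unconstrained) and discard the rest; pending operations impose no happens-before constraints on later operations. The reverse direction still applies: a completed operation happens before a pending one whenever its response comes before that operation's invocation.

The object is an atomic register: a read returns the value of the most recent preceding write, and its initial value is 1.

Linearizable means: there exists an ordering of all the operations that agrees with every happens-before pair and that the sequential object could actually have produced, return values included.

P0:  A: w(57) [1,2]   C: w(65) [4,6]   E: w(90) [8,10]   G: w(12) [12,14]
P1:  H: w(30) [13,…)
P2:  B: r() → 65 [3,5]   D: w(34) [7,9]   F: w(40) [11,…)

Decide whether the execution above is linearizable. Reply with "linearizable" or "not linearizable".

witness order: A, C, B, D, E, F, G
after step 1 (A w(57)): value 57
after step 2 (C w(65)): value 65
after step 3 (B r() → 65): value 65
after step 4 (D w(34)): value 34
after step 5 (E w(90)): value 90
after step 6 (F w(40) (pending, included)): value 40
after step 7 (G w(12)): value 12

linearizable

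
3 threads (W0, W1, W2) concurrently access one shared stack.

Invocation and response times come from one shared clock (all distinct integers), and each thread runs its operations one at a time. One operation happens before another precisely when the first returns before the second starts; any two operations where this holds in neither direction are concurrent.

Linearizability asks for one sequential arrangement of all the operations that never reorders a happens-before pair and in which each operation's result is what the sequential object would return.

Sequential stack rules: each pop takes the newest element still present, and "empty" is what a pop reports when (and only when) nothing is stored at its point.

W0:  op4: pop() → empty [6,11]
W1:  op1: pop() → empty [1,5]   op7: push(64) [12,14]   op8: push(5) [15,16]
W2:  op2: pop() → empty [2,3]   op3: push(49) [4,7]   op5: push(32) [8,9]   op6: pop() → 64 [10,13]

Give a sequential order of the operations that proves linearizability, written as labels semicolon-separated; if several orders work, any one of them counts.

op1; op2; op4; op3; op5; op7; op6; op8

after step 1 (op1 pop() → empty): stack <>
after step 2 (op2 pop() → empty): stack <>
after step 3 (op4 pop() → empty): stack <>
after step 4 (op3 push(49)): stack <49>
after step 5 (op5 push(32)): stack <49,32>
after step 6 (op7 push(64)): stack <49,32,64>
after step 7 (op6 pop() → 64): stack <49,32>
after step 8 (op8 push(5)): stack <49,32,5>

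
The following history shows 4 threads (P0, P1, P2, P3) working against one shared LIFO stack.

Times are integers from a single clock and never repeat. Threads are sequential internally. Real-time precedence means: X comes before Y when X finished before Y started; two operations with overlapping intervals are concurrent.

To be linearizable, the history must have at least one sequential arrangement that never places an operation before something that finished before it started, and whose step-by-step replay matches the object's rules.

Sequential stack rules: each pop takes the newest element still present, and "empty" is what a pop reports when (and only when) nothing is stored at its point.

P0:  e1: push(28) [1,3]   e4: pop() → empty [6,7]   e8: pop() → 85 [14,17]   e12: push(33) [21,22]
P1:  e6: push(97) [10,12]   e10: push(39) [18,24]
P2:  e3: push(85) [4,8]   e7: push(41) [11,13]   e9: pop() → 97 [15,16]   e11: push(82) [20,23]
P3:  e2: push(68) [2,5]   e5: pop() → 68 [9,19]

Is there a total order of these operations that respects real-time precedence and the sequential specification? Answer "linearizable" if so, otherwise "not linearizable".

not linearizable

already the first 7 events (up to e4's response at time 7) admit no linearization; the first 6 still do
every one of the 2 real-time-consistent orders over 3 completed LIFO stack ops fails the sequential spec
include/drop combinations of the 1 pending operation (e3) were all tried; none helps
take e1, e2, e4 (pending dropped): step 3 already fails, because e4 pop() → empty cannot occur there
take e2, e1, e4 (pending dropped): step 3 already fails, because e4 pop() → empty cannot occur there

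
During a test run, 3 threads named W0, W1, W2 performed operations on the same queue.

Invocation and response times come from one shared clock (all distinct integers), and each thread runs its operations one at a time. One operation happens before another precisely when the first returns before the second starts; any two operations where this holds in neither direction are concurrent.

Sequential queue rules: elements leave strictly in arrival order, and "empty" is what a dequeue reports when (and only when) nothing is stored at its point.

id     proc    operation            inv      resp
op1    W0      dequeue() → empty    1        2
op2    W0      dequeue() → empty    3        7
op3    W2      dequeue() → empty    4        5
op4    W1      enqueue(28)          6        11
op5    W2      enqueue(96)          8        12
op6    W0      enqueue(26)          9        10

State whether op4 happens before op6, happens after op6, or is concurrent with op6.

op4 spans [6,11], op6 spans [9,10]
the intervals overlap in both directions

concurrent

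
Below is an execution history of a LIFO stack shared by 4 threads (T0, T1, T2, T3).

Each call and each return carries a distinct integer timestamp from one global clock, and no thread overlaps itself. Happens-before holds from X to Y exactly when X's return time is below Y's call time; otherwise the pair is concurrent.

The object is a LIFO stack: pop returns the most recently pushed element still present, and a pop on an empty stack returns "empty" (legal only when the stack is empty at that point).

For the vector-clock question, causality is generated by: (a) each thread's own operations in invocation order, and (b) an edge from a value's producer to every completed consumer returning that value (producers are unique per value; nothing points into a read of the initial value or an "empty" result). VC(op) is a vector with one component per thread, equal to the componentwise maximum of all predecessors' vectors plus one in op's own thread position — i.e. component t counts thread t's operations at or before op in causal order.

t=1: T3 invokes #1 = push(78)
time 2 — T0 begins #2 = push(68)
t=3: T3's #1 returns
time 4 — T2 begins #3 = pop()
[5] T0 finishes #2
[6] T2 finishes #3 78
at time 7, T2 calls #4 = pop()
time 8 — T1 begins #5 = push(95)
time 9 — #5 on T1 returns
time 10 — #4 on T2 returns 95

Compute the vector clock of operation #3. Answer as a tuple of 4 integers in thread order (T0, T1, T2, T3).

(0, 0, 1, 1)

root op #1, invoked 1: fresh clock plus T3's own tick → (0, 0, 0, 1)
root op #5, invoked 8: fresh clock plus T1's own tick → (0, 1, 0, 0)
root op #2, invoked 2: fresh clock plus T0's own tick → (1, 0, 0, 0)
from VC(#1)=(0, 0, 0, 1), #3 (invoked 4) maxes components and bumps T2 → (0, 0, 1, 1)
from VC(#3)=(0, 0, 1, 1), VC(#5)=(0, 1, 0, 0), #4 (invoked 7) maxes components and bumps T2 → (0, 1, 2, 1)
target: VC(#3) = (0, 0, 1, 1)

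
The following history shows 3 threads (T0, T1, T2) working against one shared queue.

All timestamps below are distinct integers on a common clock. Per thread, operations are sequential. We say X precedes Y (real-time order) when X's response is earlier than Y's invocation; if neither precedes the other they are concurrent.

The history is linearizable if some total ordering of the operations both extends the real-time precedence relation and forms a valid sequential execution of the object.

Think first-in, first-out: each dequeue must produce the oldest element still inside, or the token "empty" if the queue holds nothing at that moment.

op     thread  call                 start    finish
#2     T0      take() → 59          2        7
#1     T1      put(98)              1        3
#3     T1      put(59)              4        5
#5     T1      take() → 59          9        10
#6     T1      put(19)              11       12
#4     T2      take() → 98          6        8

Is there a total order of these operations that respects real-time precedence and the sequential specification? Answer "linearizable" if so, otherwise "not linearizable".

through event 9 a valid linearization exists; event 10 (#5 responding at time 10) ends that
no legal order exists: 4 real-time-consistent candidates over 5 completed queue operations, all rejected
for example #1, #2, #3, #4, #5 fails at step 2: #2 take() → 59 is not legal there
for example #1, #3, #2, #4, #5 fails at step 3: #2 take() → 59 is not legal there

not linearizable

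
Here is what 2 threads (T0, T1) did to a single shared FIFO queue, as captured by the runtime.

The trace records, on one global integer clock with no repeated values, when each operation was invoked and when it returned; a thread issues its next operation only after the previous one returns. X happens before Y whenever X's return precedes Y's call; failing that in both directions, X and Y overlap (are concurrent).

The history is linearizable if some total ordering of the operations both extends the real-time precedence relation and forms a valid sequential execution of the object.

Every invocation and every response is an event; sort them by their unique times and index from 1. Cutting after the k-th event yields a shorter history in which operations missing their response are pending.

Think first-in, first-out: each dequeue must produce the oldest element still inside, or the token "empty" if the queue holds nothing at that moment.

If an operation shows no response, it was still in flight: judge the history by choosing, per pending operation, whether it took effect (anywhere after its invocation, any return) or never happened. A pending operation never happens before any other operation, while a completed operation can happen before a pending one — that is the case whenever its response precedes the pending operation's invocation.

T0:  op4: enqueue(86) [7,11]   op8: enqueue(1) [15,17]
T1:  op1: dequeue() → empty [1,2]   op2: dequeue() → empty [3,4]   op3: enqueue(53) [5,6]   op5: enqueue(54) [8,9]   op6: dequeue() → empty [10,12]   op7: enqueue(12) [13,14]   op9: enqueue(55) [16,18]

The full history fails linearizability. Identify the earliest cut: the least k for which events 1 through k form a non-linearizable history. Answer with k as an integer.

12

events 1..11 are still linearizable — one witness is op1, op2, op3, op4, op5:
after step 1 (op1 dequeue() → empty): queue <>
after step 2 (op2 dequeue() → empty): queue <>
after step 3 (op3 enqueue(53)): queue <53>
after step 4 (op4 enqueue(86)): queue <53,86>
after step 5 (op5 enqueue(54)): queue <53,86,54>
at event 12 (op6's time-12 response) nothing linearizes any more
take op1, op2, op3, op4, op5, op6: step 6 already fails, because op6 dequeue() → empty cannot occur there
take op1, op2, op3, op5, op4, op6: step 6 already fails, because op6 dequeue() → empty cannot occur there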